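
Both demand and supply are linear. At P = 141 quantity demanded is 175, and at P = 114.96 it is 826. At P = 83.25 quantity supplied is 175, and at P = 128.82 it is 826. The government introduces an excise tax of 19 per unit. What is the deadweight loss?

1640.91

Demand slope = (114.96 − 141)/(826 − 175) = −0.04, so P = 148 − 0.04Q.
Supply slope = (128.82 − 83.25)/(826 − 175) = 0.07, so P = 71 + 0.07Q.
Competitive equilibrium: 148 − 0.04Q = 71 + 0.07Q → Q* = 700, P* = 120.
With the tax, the buyer price exceeds the seller price by 19: (148 − 0.04Q) − (71 + 0.07Q) = 19 → Q' = 527.2727.
ΔQ = 700 − 527.2727 = 172.7273; the wedge equals the tax, 19.
DWL = ½ × 172.7273 × 19 = 1640.91.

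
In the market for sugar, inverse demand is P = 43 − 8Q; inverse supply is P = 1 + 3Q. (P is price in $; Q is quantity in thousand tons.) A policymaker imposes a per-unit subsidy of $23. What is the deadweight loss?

$24.05 thousand

Competitive equilibrium: 43 − 8Q = 1 + 3Q → Q* = 3.8182, P* = 12.4545.
The subsidy lowers effective supply by 23: P = 3Q − 22.
New quantity: 43 − 8Q = 3Q − 22 → Q' = 5.9091.
Overproduction ΔQ = 5.9091 − 3.8182 = 2.0909; wedge = subsidy = 23.
The triangle = ½ × 2.0909 × 23 = $24.05 thousand.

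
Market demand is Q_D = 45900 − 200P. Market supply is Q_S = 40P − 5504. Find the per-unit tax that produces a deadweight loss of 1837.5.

10.5

In inverse form: demand P = 229.5 − 0.005Q, supply P = 137.6 + 0.025Q.
Competitive equilibrium: 229.5 − 0.005Q = 137.6 + 0.025Q → Q* = 3063.3333, P* = 214.1833.
A tax t gives ΔQ = t/0.03 and wedge t, so DWL = t²/0.06.
t²/0.06 = 1837.5 → t² = 110.25 → t = 10.5.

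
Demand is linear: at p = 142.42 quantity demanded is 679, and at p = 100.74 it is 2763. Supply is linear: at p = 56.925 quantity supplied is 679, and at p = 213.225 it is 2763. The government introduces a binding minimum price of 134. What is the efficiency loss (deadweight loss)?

Demand slope = (100.74 − 142.42)/(2763 − 679) = −0.02, so p = 156 − 0.02q.
Supply slope = (213.225 − 56.925)/(2763 − 679) = 0.075, so p = 6 + 0.075q.
Competitive equilibrium: 156 − 0.02q = 6 + 0.075q → q* = 1578.9474, p* = 124.4211.
At the floor p = 134, quantity demanded = (156 − 134)/0.02 = 1100.
Sellers' marginal cost at q' = 1100: 6 + 0.075·1100 = 88.5.
Δq = 1578.9474 − 1100 = 478.9474; wedge = 134 − 88.5 = 45.5.
DWL = ½ × 478.9474 × 45.5 = 10896.05.

10896.05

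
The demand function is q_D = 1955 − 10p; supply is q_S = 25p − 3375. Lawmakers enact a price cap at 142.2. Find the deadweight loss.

4450.32

In inverse form: demand p = 195.5 − 0.1q, supply p = 135 + 0.04q.
Competitive equilibrium: 195.5 − 0.1q = 135 + 0.04q → q* = 432.1429, p* = 152.2857.
At the ceiling p = 142.2, quantity supplied = (142.2 − 135)/0.04 = 180.
Willingness to pay at q' = 180: 195.5 − 0.1·180 = 177.5.
Δq = 432.1429 − 180 = 252.1429; wedge = 177.5 − 142.2 = 35.3.
Deadweight loss = ½ × 252.1429 × 35.3 = 4450.32.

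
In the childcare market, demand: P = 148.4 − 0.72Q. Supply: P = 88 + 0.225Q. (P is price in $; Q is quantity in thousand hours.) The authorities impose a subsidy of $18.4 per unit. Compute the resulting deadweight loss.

Competitive equilibrium: 148.4 − 0.72Q = 88 + 0.225Q → Q* = 63.9153, P* = 102.381.
The subsidy lowers effective supply by 18.4: P = 69.6 + 0.225Q.
New quantity: 148.4 − 0.72Q = 69.6 + 0.225Q → Q' = 83.3862.
Overproduction ΔQ = 83.3862 − 63.9153 = 19.4709; wedge = subsidy = 18.4.
Welfare loss = ½ × 19.4709 × 18.4 = $179.13 thousand.

$179.13 thousand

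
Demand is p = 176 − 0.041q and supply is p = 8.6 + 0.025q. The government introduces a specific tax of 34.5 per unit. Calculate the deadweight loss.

Competitive equilibrium: 176 − 0.041q = 8.6 + 0.025q → q* = 2536.36364, p* = 72.00909.
With the tax, the buyer price exceeds the seller price by 34.5: (176 − 0.041q) − (8.6 + 0.025q) = 34.5 → q' = 2013.63636.
Δq = 2536.36364 − 2013.63636 = 522.72728; the wedge equals the tax, 34.5.
Deadweight loss = ½ × 522.72728 × 34.5 = 9017.05.

9017.05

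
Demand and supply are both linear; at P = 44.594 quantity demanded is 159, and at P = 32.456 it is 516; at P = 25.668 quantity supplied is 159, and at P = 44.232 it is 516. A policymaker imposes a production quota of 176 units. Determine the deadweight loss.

Demand slope = (32.456 − 44.594)/(516 − 159) = −0.034, so P = 50 − 0.034Q.
Supply slope = (44.232 − 25.668)/(516 − 159) = 0.052, so P = 17.4 + 0.052Q.
Competitive equilibrium: 50 − 0.034Q = 17.4 + 0.052Q → Q* = 379.0698, P* = 37.1116.
At Q = 176: demand price = 50 − 0.034·176 = 44.016; supply price = 17.4 + 0.052·176 = 26.552.
ΔQ = 379.0698 − 176 = 203.0698; wedge = 44.016 − 26.552 = 17.464.
Welfare loss = ½ × 203.0698 × 17.464 = 1773.21.

1773.21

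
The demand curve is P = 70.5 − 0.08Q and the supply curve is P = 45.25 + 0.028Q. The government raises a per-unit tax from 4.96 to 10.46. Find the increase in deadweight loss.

Competitive equilibrium: 70.5 − 0.08Q = 45.25 + 0.028Q → Q* = 233.7963, P* = 51.7963.
For a per-unit tax t: ΔQ = t/0.108, so DWL = ½·t·(t/0.108) = t²/0.216.
At t = 4.96: DWL = 113.896. At t = 10.46: DWL = 506.535.
Increase = 506.535 − 113.896 = 392.64.

392.64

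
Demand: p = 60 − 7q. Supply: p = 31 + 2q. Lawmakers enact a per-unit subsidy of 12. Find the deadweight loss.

8

Competitive equilibrium: 60 − 7q = 31 + 2q → q* = 3.2222, p* = 37.4444.
The subsidy lowers effective supply by 12: p = 19 + 2q.
New quantity: 60 − 7q = 19 + 2q → q' = 4.5556.
Overproduction Δq = 4.5556 − 3.2222 = 1.3334; wedge = subsidy = 12.
DWL = ½ × 1.3334 × 12 = 8.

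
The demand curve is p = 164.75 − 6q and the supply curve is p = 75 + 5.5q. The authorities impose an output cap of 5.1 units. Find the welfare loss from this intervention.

42.05

Competitive equilibrium: 164.75 − 6q = 75 + 5.5q → q* = 7.8043, p* = 117.9239.
At q = 5.1: demand price = 164.75 − 6·5.1 = 134.15; supply price = 75 + 5.5·5.1 = 103.05.
Δq = 7.8043 − 5.1 = 2.7043; wedge = 134.15 − 103.05 = 31.1.
Welfare loss = ½ × 2.7043 × 31.1 = 42.05.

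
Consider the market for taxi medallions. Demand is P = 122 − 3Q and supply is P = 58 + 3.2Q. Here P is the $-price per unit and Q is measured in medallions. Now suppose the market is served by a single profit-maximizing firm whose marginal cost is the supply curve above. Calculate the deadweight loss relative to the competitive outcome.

$35.12

Competitive equilibrium: 122 − 3Q = 58 + 3.2Q → Q* = 10.3226, P* = 91.0323.
Marginal revenue: MR = 122 − 6Q. Set MR = MC: 122 − 6Q = 58 + 3.2Q → Q_m = 6.9565.
Price P_m = 122 − 3·6.9565 = 101.1305; MC(Q_m) = 58 + 3.2·6.9565 = 80.2608.
Competitive Q* = 10.3226, so ΔQ = 3.3661; wedge = 101.1305 − 80.2608 = 20.8697.
Deadweight loss = ½ × 3.3661 × 20.8697 = $35.12.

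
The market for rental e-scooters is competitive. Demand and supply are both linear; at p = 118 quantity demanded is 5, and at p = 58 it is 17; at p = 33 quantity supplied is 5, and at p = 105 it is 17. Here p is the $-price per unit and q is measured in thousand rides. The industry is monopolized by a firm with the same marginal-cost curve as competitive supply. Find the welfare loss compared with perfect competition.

$87 thousand

Demand slope = (58 − 118)/(17 − 5) = −5, so p = 143 − 5q.
Supply slope = (105 − 33)/(17 − 5) = 6, so p = 3 + 6q.
Competitive equilibrium: 143 − 5q = 3 + 6q → q* = 12.7273, p* = 79.3636.
Marginal revenue: MR = 143 − 10q. Set MR = MC: 143 − 10q = 3 + 6q → q_m = 8.75.
Price p_m = 143 − 5·8.75 = 99.25; MC(q_m) = 3 + 6·8.75 = 55.5.
Competitive q* = 12.7273, so Δq = 3.9773; wedge = 99.25 − 55.5 = 43.75.
DWL = ½ × 3.9773 × 43.75 = $87 thousand.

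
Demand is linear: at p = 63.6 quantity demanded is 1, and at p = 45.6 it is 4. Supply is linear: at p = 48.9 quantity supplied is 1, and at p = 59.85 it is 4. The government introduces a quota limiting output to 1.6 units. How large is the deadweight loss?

Demand slope = (45.6 − 63.6)/(4 − 1) = −6, so p = 69.6 − 6q.
Supply slope = (59.85 − 48.9)/(4 − 1) = 3.65, so p = 45.25 + 3.65q.
Competitive equilibrium: 69.6 − 6q = 45.25 + 3.65q → q* = 2.5233, p* = 54.4601.
At q = 1.6: demand price = 69.6 − 6·1.6 = 60; supply price = 45.25 + 3.65·1.6 = 51.09.
Δq = 2.5233 − 1.6 = 0.9233; wedge = 60 − 51.09 = 8.91.
Welfare loss = ½ × 0.9233 × 8.91 = 4.11.

4.11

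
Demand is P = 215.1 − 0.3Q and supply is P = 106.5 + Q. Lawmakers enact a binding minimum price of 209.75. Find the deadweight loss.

Competitive equilibrium: 215.1 − 0.3Q = 106.5 + Q → Q* = 83.5385, P* = 190.0385.
At the floor P = 209.75, quantity demanded = (215.1 − 209.75)/0.3 = 17.8333.
Sellers' marginal cost at Q' = 17.8333: 106.5 + 1·17.8333 = 124.3333.
ΔQ = 83.5385 − 17.8333 = 65.7052; wedge = 209.75 − 124.3333 = 85.4167.
Welfare loss = ½ × 65.7052 × 85.4167 = 2806.16.

2806.16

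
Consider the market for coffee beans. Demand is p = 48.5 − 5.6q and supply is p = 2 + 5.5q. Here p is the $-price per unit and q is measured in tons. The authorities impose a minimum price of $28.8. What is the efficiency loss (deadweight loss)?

$2.50

Competitive equilibrium: 48.5 − 5.6q = 2 + 5.5q → q* = 4.1892, p* = 25.0405.
At the floor p = 28.8, quantity demanded = (48.5 − 28.8)/5.6 = 3.5179.
Sellers' marginal cost at q' = 3.5179: 2 + 5.5·3.5179 = 21.3485.
Δq = 4.1892 − 3.5179 = 0.6713; wedge = 28.8 − 21.3485 = 7.4515.
The triangle = ½ × 0.6713 × 7.4515 = $2.50.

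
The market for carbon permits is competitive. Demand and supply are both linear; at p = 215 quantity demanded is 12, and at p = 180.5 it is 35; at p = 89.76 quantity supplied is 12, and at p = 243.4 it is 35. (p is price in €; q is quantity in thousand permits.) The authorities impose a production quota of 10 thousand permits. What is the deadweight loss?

€1225.58 thousand

Demand slope = (180.5 − 215)/(35 − 12) = −1.5, so p = 233 − 1.5q.
Supply slope = (243.4 − 89.76)/(35 − 12) = 6.68, so p = 9.6 + 6.68q.
Competitive equilibrium: 233 − 1.5q = 9.6 + 6.68q → q* = 27.3105, p* = 192.0342.
At q = 10: demand price = 233 − 1.5·10 = 218; supply price = 9.6 + 6.68·10 = 76.4.
Δq = 27.3105 − 10 = 17.3105; wedge = 218 − 76.4 = 141.6.
DWL = ½ × 17.3105 × 141.6 = €1225.58 thousand.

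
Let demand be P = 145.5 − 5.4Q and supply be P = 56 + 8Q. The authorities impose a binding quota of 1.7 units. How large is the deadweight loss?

Competitive equilibrium: 145.5 − 5.4Q = 56 + 8Q → Q* = 6.6791, P* = 109.4328.
At Q = 1.7: demand price = 145.5 − 5.4·1.7 = 136.32; supply price = 56 + 8·1.7 = 69.6.
ΔQ = 6.6791 − 1.7 = 4.9791; wedge = 136.32 − 69.6 = 66.72.
The triangle = ½ × 4.9791 × 66.72 = 166.10.

166.10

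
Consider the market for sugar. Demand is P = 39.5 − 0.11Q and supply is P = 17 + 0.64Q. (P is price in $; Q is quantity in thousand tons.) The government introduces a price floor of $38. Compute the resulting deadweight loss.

$100.41 thousand

Competitive equilibrium: 39.5 − 0.11Q = 17 + 0.64Q → Q* = 30, P* = 36.2.
At the floor P = 38, quantity demanded = (39.5 − 38)/0.11 = 13.6364.
Sellers' marginal cost at Q' = 13.6364: 17 + 0.64·13.6364 = 25.7273.
ΔQ = 30 − 13.6364 = 16.3636; wedge = 38 − 25.7273 = 12.2727.
Deadweight loss = ½ × 16.3636 × 12.2727 = $100.41 thousand.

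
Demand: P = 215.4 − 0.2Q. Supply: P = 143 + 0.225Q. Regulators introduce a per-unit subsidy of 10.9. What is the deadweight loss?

Competitive equilibrium: 215.4 − 0.2Q = 143 + 0.225Q → Q* = 170.3529, P* = 181.3294.
The subsidy lowers effective supply by 10.9: P = 132.1 + 0.225Q.
New quantity: 215.4 − 0.2Q = 132.1 + 0.225Q → Q' = 196.
Overproduction ΔQ = 196 − 170.3529 = 25.6471; wedge = subsidy = 10.9.
The triangle = ½ × 25.6471 × 10.9 = 139.78.

139.78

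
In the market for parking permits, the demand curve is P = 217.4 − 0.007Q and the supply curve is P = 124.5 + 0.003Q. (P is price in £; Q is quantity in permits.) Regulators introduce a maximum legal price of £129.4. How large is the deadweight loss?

Competitive equilibrium: 217.4 − 0.007Q = 124.5 + 0.003Q → Q* = 9290, P* = 152.37.
At the ceiling P = 129.4, quantity supplied = (129.4 − 124.5)/0.003 = 1633.333333.
Willingness to pay at Q' = 1633.333333: 217.4 − 0.007·1633.333333 = 205.966667.
ΔQ = 9290 − 1633.333333 = 7656.666667; wedge = 205.966667 − 129.4 = 76.566667.
DWL = ½ × 7656.666667 × 76.566667 = £293122.72.

£293122.72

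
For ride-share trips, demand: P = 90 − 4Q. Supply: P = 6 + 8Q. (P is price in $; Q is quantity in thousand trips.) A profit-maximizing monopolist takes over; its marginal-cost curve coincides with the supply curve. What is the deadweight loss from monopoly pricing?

$18.375 thousand

Competitive equilibrium: 90 − 4Q = 6 + 8Q → Q* = 7, P* = 62.
Marginal revenue: MR = 90 − 8Q. Set MR = MC: 90 − 8Q = 6 + 8Q → Q_m = 5.25.
Price P_m = 90 − 4·5.25 = 69; MC(Q_m) = 6 + 8·5.25 = 48.
Competitive Q* = 7, so ΔQ = 1.75; wedge = 69 − 48 = 21.
DWL = ½ × 1.75 × 21 = $18.375 thousand.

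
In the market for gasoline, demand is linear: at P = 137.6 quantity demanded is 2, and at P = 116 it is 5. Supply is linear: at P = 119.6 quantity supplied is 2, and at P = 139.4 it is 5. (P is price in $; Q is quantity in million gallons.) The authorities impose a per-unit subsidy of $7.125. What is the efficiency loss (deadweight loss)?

$1.84 million

Demand slope = (116 − 137.6)/(5 − 2) = −7.2, so P = 152 − 7.2Q.
Supply slope = (139.4 − 119.6)/(5 − 2) = 6.6, so P = 106.4 + 6.6Q.
Competitive equilibrium: 152 − 7.2Q = 106.4 + 6.6Q → Q* = 3.3043, P* = 128.2087.
The subsidy lowers effective supply by 7.125: P = 99.275 + 6.6Q.
New quantity: 152 − 7.2Q = 99.275 + 6.6Q → Q' = 3.8207.
Overproduction ΔQ = 3.8207 − 3.3043 = 0.5164; wedge = subsidy = 7.125.
The triangle = ½ × 0.5164 × 7.125 = $1.84 million.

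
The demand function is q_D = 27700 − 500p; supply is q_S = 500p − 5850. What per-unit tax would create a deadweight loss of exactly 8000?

In inverse form: demand p = 55.4 − 0.002q, supply p = 11.7 + 0.002q.
Competitive equilibrium: 55.4 − 0.002q = 11.7 + 0.002q → q* = 10925, p* = 33.55.
A tax t gives Δq = t/0.004 and wedge t, so DWL = t²/0.008.
t²/0.008 = 8000 → t² = 64 → t = 8.

8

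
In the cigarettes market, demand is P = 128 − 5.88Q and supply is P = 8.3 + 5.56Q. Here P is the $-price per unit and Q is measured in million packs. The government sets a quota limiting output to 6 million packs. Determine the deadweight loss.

$113.95 million

Competitive equilibrium: 128 − 5.88Q = 8.3 + 5.56Q → Q* = 10.4633, P* = 66.4759.
At Q = 6: demand price = 128 − 5.88·6 = 92.72; supply price = 8.3 + 5.56·6 = 41.66.
ΔQ = 10.4633 − 6 = 4.4633; wedge = 92.72 − 41.66 = 51.06.
Welfare loss = ½ × 4.4633 × 51.06 = $113.95 million.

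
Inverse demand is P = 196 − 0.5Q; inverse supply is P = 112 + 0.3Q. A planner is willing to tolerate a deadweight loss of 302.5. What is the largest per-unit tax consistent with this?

22

Competitive equilibrium: 196 − 0.5Q = 112 + 0.3Q → Q* = 105, P* = 143.5.
A tax t gives ΔQ = t/0.8 and wedge t, so DWL = t²/1.6.
t²/1.6 = 302.5 → t² = 484 → t = 22.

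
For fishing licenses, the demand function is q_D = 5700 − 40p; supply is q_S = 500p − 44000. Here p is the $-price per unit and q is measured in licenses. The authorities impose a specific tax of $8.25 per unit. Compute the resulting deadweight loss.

$1260.42

In inverse form: demand p = 142.5 − 0.025q, supply p = 88 + 0.002q.
Competitive equilibrium: 142.5 − 0.025q = 88 + 0.002q → q* = 2018.5185, p* = 92.037.
With the tax, the buyer price exceeds the seller price by 8.25: (142.5 − 0.025q) − (88 + 0.002q) = 8.25 → q' = 1712.963.
Δq = 2018.5185 − 1712.963 = 305.5555; the wedge equals the tax, 8.25.
Deadweight loss = ½ × 305.5555 × 8.25 = $1260.42.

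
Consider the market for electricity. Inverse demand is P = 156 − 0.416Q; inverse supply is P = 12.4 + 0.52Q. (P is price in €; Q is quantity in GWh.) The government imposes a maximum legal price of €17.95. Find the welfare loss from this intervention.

Competitive equilibrium: 156 − 0.416Q = 12.4 + 0.52Q → Q* = 153.4188, P* = 92.1778.
At the ceiling P = 17.95, quantity supplied = (17.95 − 12.4)/0.52 = 10.6731.
Willingness to pay at Q' = 10.6731: 156 − 0.416·10.6731 = 151.56.
ΔQ = 153.4188 − 10.6731 = 142.7457; wedge = 151.56 − 17.95 = 133.61.
Welfare loss = ½ × 142.7457 × 133.61 = €9536.13.

€9536.13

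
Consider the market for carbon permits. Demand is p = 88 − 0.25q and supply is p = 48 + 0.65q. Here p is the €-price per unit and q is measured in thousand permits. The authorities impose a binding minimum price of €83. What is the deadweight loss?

€268.89 thousand

Competitive equilibrium: 88 − 0.25q = 48 + 0.65q → q* = 44.4444, p* = 76.8889.
At the floor p = 83, quantity demanded = (88 − 83)/0.25 = 20.
Sellers' marginal cost at q' = 20: 48 + 0.65·20 = 61.
Δq = 44.4444 − 20 = 24.4444; wedge = 83 − 61 = 22.
DWL = ½ × 24.4444 × 22 = €268.89 thousand.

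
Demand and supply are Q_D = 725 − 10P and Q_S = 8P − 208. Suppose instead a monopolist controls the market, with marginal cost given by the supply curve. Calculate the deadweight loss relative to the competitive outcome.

In inverse form: demand P = 72.5 − 0.1Q, supply P = 26 + 0.125Q.
Competitive equilibrium: 72.5 − 0.1Q = 26 + 0.125Q → Q* = 206.6667, P* = 51.8333.
Marginal revenue: MR = 72.5 − 0.2Q. Set MR = MC: 72.5 − 0.2Q = 26 + 0.125Q → Q_m = 143.0769.
Price P_m = 72.5 − 0.1·143.0769 = 58.1923; MC(Q_m) = 26 + 0.125·143.0769 = 43.8846.
Competitive Q* = 206.6667, so ΔQ = 63.5898; wedge = 58.1923 − 43.8846 = 14.3077.
The triangle = ½ × 63.5898 × 14.3077 = 454.91.

454.91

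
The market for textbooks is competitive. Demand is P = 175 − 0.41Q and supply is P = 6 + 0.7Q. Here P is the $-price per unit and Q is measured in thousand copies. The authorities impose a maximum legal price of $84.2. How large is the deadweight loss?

$912.05 thousand

Competitive equilibrium: 175 − 0.41Q = 6 + 0.7Q → Q* = 152.2523, P* = 112.5766.
At the ceiling P = 84.2, quantity supplied = (84.2 − 6)/0.7 = 111.7143.
Willingness to pay at Q' = 111.7143: 175 − 0.41·111.7143 = 129.1971.
ΔQ = 152.2523 − 111.7143 = 40.538; wedge = 129.1971 − 84.2 = 44.9971.
Deadweight loss = ½ × 40.538 × 44.9971 = $912.05 thousand.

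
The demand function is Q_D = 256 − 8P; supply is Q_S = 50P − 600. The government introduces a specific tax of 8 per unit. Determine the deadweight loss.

In inverse form: demand P = 32 − 0.125Q, supply P = 12 + 0.02Q.
Competitive equilibrium: 32 − 0.125Q = 12 + 0.02Q → Q* = 137.931, P* = 14.7586.
With the tax, the buyer price exceeds the seller price by 8: (32 − 0.125Q) − (12 + 0.02Q) = 8 → Q' = 82.7586.
ΔQ = 137.931 − 82.7586 = 55.1724; the wedge equals the tax, 8.
The triangle = ½ × 55.1724 × 8 = 220.69.

220.69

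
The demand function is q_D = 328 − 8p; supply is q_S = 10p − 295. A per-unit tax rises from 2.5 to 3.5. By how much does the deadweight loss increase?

In inverse form: demand p = 41 − 0.125q, supply p = 29.5 + 0.1q.
Competitive equilibrium: 41 − 0.125q = 29.5 + 0.1q → q* = 51.1111, p* = 34.6111.
For a per-unit tax t: Δq = t/0.225, so DWL = ½·t·(t/0.225) = t²/0.45.
At t = 2.5: DWL = 13.889. At t = 3.5: DWL = 27.222.
Increase = 27.222 − 13.889 = 13.33.

13.33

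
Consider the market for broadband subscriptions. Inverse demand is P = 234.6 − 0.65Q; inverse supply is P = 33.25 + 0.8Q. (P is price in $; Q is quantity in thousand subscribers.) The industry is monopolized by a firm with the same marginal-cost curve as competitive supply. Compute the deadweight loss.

Competitive equilibrium: 234.6 − 0.65Q = 33.25 + 0.8Q → Q* = 138.8621, P* = 144.3397.
Marginal revenue: MR = 234.6 − 1.3Q. Set MR = MC: 234.6 − 1.3Q = 33.25 + 0.8Q → Q_m = 95.881.
Price P_m = 234.6 − 0.65·95.881 = 172.2774; MC(Q_m) = 33.25 + 0.8·95.881 = 109.9548.
Competitive Q* = 138.8621, so ΔQ = 42.9811; wedge = 172.2774 − 109.9548 = 62.3226.
The triangle = ½ × 42.9811 × 62.3226 = $1339.35 thousand.

$1339.35 thousand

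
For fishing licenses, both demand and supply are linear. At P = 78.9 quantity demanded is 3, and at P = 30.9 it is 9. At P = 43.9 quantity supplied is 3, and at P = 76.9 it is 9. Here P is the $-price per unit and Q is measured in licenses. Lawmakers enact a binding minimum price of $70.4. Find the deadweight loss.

Demand slope = (30.9 − 78.9)/(9 − 3) = −8, so P = 102.9 − 8Q.
Supply slope = (76.9 − 43.9)/(9 − 3) = 5.5, so P = 27.4 + 5.5Q.
Competitive equilibrium: 102.9 − 8Q = 27.4 + 5.5Q → Q* = 5.5926, P* = 58.1593.
At the floor P = 70.4, quantity demanded = (102.9 − 70.4)/8 = 4.0625.
Sellers' marginal cost at Q' = 4.0625: 27.4 + 5.5·4.0625 = 49.7438.
ΔQ = 5.5926 − 4.0625 = 1.5301; wedge = 70.4 − 49.7438 = 20.6562.
DWL = ½ × 1.5301 × 20.6562 = $15.80.

$15.80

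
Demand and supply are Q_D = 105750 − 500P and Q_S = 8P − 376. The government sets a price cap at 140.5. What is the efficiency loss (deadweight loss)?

In inverse form: demand P = 211.5 − 0.002Q, supply P = 47 + 0.125Q.
Competitive equilibrium: 211.5 − 0.002Q = 47 + 0.125Q → Q* = 1295.2756, P* = 208.9094.
At the ceiling P = 140.5, quantity supplied = (140.5 − 47)/0.125 = 748.
Willingness to pay at Q' = 748: 211.5 − 0.002·748 = 210.004.
ΔQ = 1295.2756 − 748 = 547.2756; wedge = 210.004 − 140.5 = 69.504.
Welfare loss = ½ × 547.2756 × 69.504 = 19018.92.

19018.92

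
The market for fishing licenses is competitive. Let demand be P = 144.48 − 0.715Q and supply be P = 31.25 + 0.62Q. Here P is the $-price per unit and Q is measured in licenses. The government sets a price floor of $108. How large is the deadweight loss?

$762.38

Competitive equilibrium: 144.48 − 0.715Q = 31.25 + 0.62Q → Q* = 84.8165, P* = 83.8362.
At the floor P = 108, quantity demanded = (144.48 − 108)/0.715 = 51.021.
Sellers' marginal cost at Q' = 51.021: 31.25 + 0.62·51.021 = 62.883.
ΔQ = 84.8165 − 51.021 = 33.7955; wedge = 108 − 62.883 = 45.117.
DWL = ½ × 33.7955 × 45.117 = $762.38.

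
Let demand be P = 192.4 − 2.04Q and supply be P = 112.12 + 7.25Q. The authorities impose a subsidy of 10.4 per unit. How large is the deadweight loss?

Competitive equilibrium: 192.4 − 2.04Q = 112.12 + 7.25Q → Q* = 8.6416, P* = 174.7712.
The subsidy lowers effective supply by 10.4: P = 101.72 + 7.25Q.
New quantity: 192.4 − 2.04Q = 101.72 + 7.25Q → Q' = 9.761.
Overproduction ΔQ = 9.761 − 8.6416 = 1.1194; wedge = subsidy = 10.4.
Deadweight loss = ½ × 1.1194 × 10.4 = 5.82.

5.82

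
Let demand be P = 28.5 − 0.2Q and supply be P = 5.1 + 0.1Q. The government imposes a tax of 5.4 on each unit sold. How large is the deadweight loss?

Competitive equilibrium: 28.5 − 0.2Q = 5.1 + 0.1Q → Q* = 78, P* = 12.9.
With the tax, the buyer price exceeds the seller price by 5.4: (28.5 − 0.2Q) − (5.1 + 0.1Q) = 5.4 → Q' = 60.
ΔQ = 78 − 60 = 18; the wedge equals the tax, 5.4.
Deadweight loss = ½ × 18 × 5.4 = 48.60.

48.60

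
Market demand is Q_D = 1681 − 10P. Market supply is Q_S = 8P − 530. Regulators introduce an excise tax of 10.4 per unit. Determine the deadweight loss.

In inverse form: demand P = 168.1 − 0.1Q, supply P = 66.25 + 0.125Q.
Competitive equilibrium: 168.1 − 0.1Q = 66.25 + 0.125Q → Q* = 452.6667, P* = 122.8333.
With the tax, the buyer price exceeds the seller price by 10.4: (168.1 − 0.1Q) − (66.25 + 0.125Q) = 10.4 → Q' = 406.4444.
ΔQ = 452.6667 − 406.4444 = 46.2223; the wedge equals the tax, 10.4.
Welfare loss = ½ × 46.2223 × 10.4 = 240.36.

240.36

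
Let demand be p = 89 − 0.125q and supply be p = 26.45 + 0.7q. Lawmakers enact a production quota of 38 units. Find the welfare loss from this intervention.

589.96

Competitive equilibrium: 89 − 0.125q = 26.45 + 0.7q → q* = 75.8182, p* = 79.5227.
At q = 38: demand price = 89 − 0.125·38 = 84.25; supply price = 26.45 + 0.7·38 = 53.05.
Δq = 75.8182 − 38 = 37.8182; wedge = 84.25 − 53.05 = 31.2.
Welfare loss = ½ × 37.8182 × 31.2 = 589.96.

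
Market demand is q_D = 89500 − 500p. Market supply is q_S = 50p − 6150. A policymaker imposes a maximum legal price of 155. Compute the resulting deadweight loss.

9832.73

In inverse form: demand p = 179 − 0.002q, supply p = 123 + 0.02q.
Competitive equilibrium: 179 − 0.002q = 123 + 0.02q → q* = 2545.4545, p* = 173.9091.
At the ceiling p = 155, quantity supplied = (155 − 123)/0.02 = 1600.
Willingness to pay at q' = 1600: 179 − 0.002·1600 = 175.8.
Δq = 2545.4545 − 1600 = 945.4545; wedge = 175.8 − 155 = 20.8.
DWL = ½ × 945.4545 × 20.8 = 9832.73.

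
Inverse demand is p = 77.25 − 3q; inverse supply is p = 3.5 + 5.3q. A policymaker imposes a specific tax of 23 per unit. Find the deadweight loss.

31.87

Competitive equilibrium: 77.25 − 3q = 3.5 + 5.3q → q* = 8.8855, p* = 50.5934.
With the tax, the buyer price exceeds the seller price by 23: (77.25 − 3q) − (3.5 + 5.3q) = 23 → q' = 6.1145.
Δq = 8.8855 − 6.1145 = 2.771; the wedge equals the tax, 23.
The triangle = ½ × 2.771 × 23 = 31.87.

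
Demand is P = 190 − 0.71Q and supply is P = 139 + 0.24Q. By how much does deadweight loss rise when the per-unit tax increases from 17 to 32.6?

Competitive equilibrium: 190 − 0.71Q = 139 + 0.24Q → Q* = 53.6842, P* = 151.8842.
For a per-unit tax t: ΔQ = t/0.95, so DWL = ½·t·(t/0.95) = t²/1.9.
At t = 17: DWL = 152.105. At t = 32.6: DWL = 559.347.
Increase = 559.347 − 152.105 = 407.24.

407.24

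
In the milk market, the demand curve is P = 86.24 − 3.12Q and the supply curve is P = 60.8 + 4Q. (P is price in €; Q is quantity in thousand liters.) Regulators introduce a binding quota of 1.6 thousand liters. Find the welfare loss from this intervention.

Competitive equilibrium: 86.24 − 3.12Q = 60.8 + 4Q → Q* = 3.573, P* = 75.0921.
At Q = 1.6: demand price = 86.24 − 3.12·1.6 = 81.248; supply price = 60.8 + 4·1.6 = 67.2.
ΔQ = 3.573 − 1.6 = 1.973; wedge = 81.248 − 67.2 = 14.048.
The triangle = ½ × 1.973 × 14.048 = €13.86 thousand.

€13.86 thousand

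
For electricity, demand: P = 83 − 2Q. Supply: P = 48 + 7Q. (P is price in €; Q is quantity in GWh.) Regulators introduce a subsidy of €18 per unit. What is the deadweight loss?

€18

Competitive equilibrium: 83 − 2Q = 48 + 7Q → Q* = 3.8889, P* = 75.2222.
The subsidy lowers effective supply by 18: P = 30 + 7Q.
New quantity: 83 − 2Q = 30 + 7Q → Q' = 5.8889.
Overproduction ΔQ = 5.8889 − 3.8889 = 2; wedge = subsidy = 18.
Deadweight loss = ½ × 2 × 18 = €18.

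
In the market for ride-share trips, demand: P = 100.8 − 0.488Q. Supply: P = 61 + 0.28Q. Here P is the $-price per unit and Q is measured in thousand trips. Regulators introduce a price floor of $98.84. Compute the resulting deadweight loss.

Competitive equilibrium: 100.8 − 0.488Q = 61 + 0.28Q → Q* = 51.8229, P* = 75.5104.
At the floor P = 98.84, quantity demanded = (100.8 − 98.84)/0.488 = 4.0164.
Sellers' marginal cost at Q' = 4.0164: 61 + 0.28·4.0164 = 62.1246.
ΔQ = 51.8229 − 4.0164 = 47.8065; wedge = 98.84 − 62.1246 = 36.7154.
Deadweight loss = ½ × 47.8065 × 36.7154 = $877.62 thousand.

$877.62 thousand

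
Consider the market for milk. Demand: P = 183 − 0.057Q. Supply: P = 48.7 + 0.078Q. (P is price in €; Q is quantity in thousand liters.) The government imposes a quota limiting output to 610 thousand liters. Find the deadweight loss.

€9995.56 thousand

Competitive equilibrium: 183 − 0.057Q = 48.7 + 0.078Q → Q* = 994.8148, P* = 126.2956.
At Q = 610: demand price = 183 − 0.057·610 = 148.23; supply price = 48.7 + 0.078·610 = 96.28.
ΔQ = 994.8148 − 610 = 384.8148; wedge = 148.23 − 96.28 = 51.95.
The triangle = ½ × 384.8148 × 51.95 = €9995.56 thousand.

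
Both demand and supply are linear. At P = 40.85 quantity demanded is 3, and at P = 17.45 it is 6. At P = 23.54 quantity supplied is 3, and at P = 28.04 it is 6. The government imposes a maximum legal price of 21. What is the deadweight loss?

Demand slope = (17.45 − 40.85)/(6 − 3) = −7.8, so P = 64.25 − 7.8Q.
Supply slope = (28.04 − 23.54)/(6 − 3) = 1.5, so P = 19.04 + 1.5Q.
Competitive equilibrium: 64.25 − 7.8Q = 19.04 + 1.5Q → Q* = 4.8613, P* = 26.3319.
At the ceiling P = 21, quantity supplied = (21 − 19.04)/1.5 = 1.3067.
Willingness to pay at Q' = 1.3067: 64.25 − 7.8·1.3067 = 54.0577.
ΔQ = 4.8613 − 1.3067 = 3.5546; wedge = 54.0577 − 21 = 33.0577.
DWL = ½ × 3.5546 × 33.0577 = 58.75.

58.75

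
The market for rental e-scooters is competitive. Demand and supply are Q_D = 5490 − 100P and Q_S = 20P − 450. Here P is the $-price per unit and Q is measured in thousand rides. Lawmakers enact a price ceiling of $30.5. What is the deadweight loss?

$4332 thousand

In inverse form: demand P = 54.9 − 0.01Q, supply P = 22.5 + 0.05Q.
Competitive equilibrium: 54.9 − 0.01Q = 22.5 + 0.05Q → Q* = 540, P* = 49.5.
At the ceiling P = 30.5, quantity supplied = (30.5 − 22.5)/0.05 = 160.
Willingness to pay at Q' = 160: 54.9 − 0.01·160 = 53.3.
ΔQ = 540 − 160 = 380; wedge = 53.3 − 30.5 = 22.8.
Welfare loss = ½ × 380 × 22.8 = $4332 thousand.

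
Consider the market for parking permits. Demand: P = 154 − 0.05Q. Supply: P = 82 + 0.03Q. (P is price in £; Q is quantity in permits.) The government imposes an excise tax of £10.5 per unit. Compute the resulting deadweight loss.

Competitive equilibrium: 154 − 0.05Q = 82 + 0.03Q → Q* = 900, P* = 109.
With the tax, the buyer price exceeds the seller price by 10.5: (154 − 0.05Q) − (82 + 0.03Q) = 10.5 → Q' = 768.75.
ΔQ = 900 − 768.75 = 131.25; the wedge equals the tax, 10.5.
DWL = ½ × 131.25 × 10.5 = £689.06.

£689.06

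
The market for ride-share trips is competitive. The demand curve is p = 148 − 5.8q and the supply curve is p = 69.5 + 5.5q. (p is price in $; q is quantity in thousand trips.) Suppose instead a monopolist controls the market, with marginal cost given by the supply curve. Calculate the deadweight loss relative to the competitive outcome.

Competitive equilibrium: 148 − 5.8q = 69.5 + 5.5q → q* = 6.9469, p* = 107.708.
Marginal revenue: MR = 148 − 11.6q. Set MR = MC: 148 − 11.6q = 69.5 + 5.5q → q_m = 4.5906.
Price p_m = 148 − 5.8·4.5906 = 121.3745; MC(q_m) = 69.5 + 5.5·4.5906 = 94.7483.
Competitive q* = 6.9469, so Δq = 2.3563; wedge = 121.3745 − 94.7483 = 26.6262.
Welfare loss = ½ × 2.3563 × 26.6262 = $31.37 thousand.

$31.37 thousand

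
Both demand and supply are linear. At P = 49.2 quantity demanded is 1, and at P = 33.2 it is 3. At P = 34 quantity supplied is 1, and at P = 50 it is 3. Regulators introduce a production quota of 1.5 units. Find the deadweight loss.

Demand slope = (33.2 − 49.2)/(3 − 1) = −8, so P = 57.2 − 8Q.
Supply slope = (50 − 34)/(3 − 1) = 8, so P = 26 + 8Q.
Competitive equilibrium: 57.2 − 8Q = 26 + 8Q → Q* = 1.95, P* = 41.6.
At Q = 1.5: demand price = 57.2 − 8·1.5 = 45.2; supply price = 26 + 8·1.5 = 38.
ΔQ = 1.95 − 1.5 = 0.45; wedge = 45.2 − 38 = 7.2.
Deadweight loss = ½ × 0.45 × 7.2 = 1.62.

1.62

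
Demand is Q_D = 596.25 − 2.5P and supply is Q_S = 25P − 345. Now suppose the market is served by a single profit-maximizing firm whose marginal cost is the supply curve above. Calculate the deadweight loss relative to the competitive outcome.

In inverse form: demand P = 238.5 − 0.4Q, supply P = 13.8 + 0.04Q.
Competitive equilibrium: 238.5 − 0.4Q = 13.8 + 0.04Q → Q* = 510.6818, P* = 34.2273.
Marginal revenue: MR = 238.5 − 0.8Q. Set MR = MC: 238.5 − 0.8Q = 13.8 + 0.04Q → Q_m = 267.5.
Price P_m = 238.5 − 0.4·267.5 = 131.5; MC(Q_m) = 13.8 + 0.04·267.5 = 24.5.
Competitive Q* = 510.6818, so ΔQ = 243.1818; wedge = 131.5 − 24.5 = 107.
The triangle = ½ × 243.1818 × 107 = 13010.23.

13010.23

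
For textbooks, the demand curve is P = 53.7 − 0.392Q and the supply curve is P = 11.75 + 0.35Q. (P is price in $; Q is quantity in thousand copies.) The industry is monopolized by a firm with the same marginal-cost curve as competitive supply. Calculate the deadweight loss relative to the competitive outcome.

Competitive equilibrium: 53.7 − 0.392Q = 11.75 + 0.35Q → Q* = 56.5364, P* = 31.5377.
Marginal revenue: MR = 53.7 − 0.784Q. Set MR = MC: 53.7 − 0.784Q = 11.75 + 0.35Q → Q_m = 36.9929.
Price P_m = 53.7 − 0.392·36.9929 = 39.1988; MC(Q_m) = 11.75 + 0.35·36.9929 = 24.6975.
Competitive Q* = 56.5364, so ΔQ = 19.5435; wedge = 39.1988 − 24.6975 = 14.5013.
Deadweight loss = ½ × 19.5435 × 14.5013 = $141.70 thousand.

$141.70 thousand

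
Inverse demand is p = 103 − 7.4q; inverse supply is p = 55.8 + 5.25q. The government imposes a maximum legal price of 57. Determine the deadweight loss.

77.60

Competitive equilibrium: 103 − 7.4q = 55.8 + 5.25q → q* = 3.7312, p* = 75.3889.
At the ceiling p = 57, quantity supplied = (57 − 55.8)/5.25 = 0.2286.
Willingness to pay at q' = 0.2286: 103 − 7.4·0.2286 = 101.3084.
Δq = 3.7312 − 0.2286 = 3.5026; wedge = 101.3084 − 57 = 44.3084.
DWL = ½ × 3.5026 × 44.3084 = 77.60.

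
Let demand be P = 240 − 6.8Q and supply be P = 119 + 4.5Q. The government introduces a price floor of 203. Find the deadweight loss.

Competitive equilibrium: 240 − 6.8Q = 119 + 4.5Q → Q* = 10.708, P* = 167.1858.
At the floor P = 203, quantity demanded = (240 − 203)/6.8 = 5.4412.
Sellers' marginal cost at Q' = 5.4412: 119 + 4.5·5.4412 = 143.4854.
ΔQ = 10.708 − 5.4412 = 5.2668; wedge = 203 − 143.4854 = 59.5146.
Welfare loss = ½ × 5.2668 × 59.5146 = 156.73.

156.73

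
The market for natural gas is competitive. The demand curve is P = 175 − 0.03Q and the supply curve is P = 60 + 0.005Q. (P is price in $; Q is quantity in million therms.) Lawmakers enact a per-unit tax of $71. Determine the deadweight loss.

$72014.29 million

Competitive equilibrium: 175 − 0.03Q = 60 + 0.005Q → Q* = 3285.71429, P* = 76.42857.
With the tax, the buyer price exceeds the seller price by 71: (175 − 0.03Q) − (60 + 0.005Q) = 71 → Q' = 1257.14286.
ΔQ = 3285.71429 − 1257.14286 = 2028.57143; the wedge equals the tax, 71.
DWL = ½ × 2028.57143 × 71 = $72014.29 million.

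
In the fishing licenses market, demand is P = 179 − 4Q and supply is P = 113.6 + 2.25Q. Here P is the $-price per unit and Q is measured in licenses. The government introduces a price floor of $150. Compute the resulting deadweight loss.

$32.28

Competitive equilibrium: 179 − 4Q = 113.6 + 2.25Q → Q* = 10.464, P* = 137.144.
At the floor P = 150, quantity demanded = (179 − 150)/4 = 7.25.
Sellers' marginal cost at Q' = 7.25: 113.6 + 2.25·7.25 = 129.9125.
ΔQ = 10.464 − 7.25 = 3.214; wedge = 150 − 129.9125 = 20.0875.
The triangle = ½ × 3.214 × 20.0875 = $32.28.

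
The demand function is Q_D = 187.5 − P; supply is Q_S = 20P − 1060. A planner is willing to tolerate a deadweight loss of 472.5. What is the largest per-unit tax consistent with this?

In inverse form: demand P = 187.5 − Q, supply P = 53 + 0.05Q.
Competitive equilibrium: 187.5 − Q = 53 + 0.05Q → Q* = 128.0952, P* = 59.4048.
A tax t gives ΔQ = t/1.05 and wedge t, so DWL = t²/2.1.
t²/2.1 = 472.5 → t² = 992.25 → t = 31.5.

31.5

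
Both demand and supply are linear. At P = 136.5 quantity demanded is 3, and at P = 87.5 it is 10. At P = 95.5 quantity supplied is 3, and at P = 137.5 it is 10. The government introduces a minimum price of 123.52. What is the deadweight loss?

10.98

Demand slope = (87.5 − 136.5)/(10 − 3) = −7, so P = 157.5 − 7Q.
Supply slope = (137.5 − 95.5)/(10 − 3) = 6, so P = 77.5 + 6Q.
Competitive equilibrium: 157.5 − 7Q = 77.5 + 6Q → Q* = 6.1538, P* = 114.4231.
At the floor P = 123.52, quantity demanded = (157.5 − 123.52)/7 = 4.8543.
Sellers' marginal cost at Q' = 4.8543: 77.5 + 6·4.8543 = 106.6258.
ΔQ = 6.1538 − 4.8543 = 1.2995; wedge = 123.52 − 106.6258 = 16.8942.
Deadweight loss = ½ × 1.2995 × 16.8942 = 10.98.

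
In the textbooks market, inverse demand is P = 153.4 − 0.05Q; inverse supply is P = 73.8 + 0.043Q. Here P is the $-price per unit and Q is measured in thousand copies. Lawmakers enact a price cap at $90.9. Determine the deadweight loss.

$9764.23 thousand

Competitive equilibrium: 153.4 − 0.05Q = 73.8 + 0.043Q → Q* = 855.91398, P* = 110.6043.
At the ceiling P = 90.9, quantity supplied = (90.9 − 73.8)/0.043 = 397.67442.
Willingness to pay at Q' = 397.67442: 153.4 − 0.05·397.67442 = 133.51628.
ΔQ = 855.91398 − 397.67442 = 458.23956; wedge = 133.51628 − 90.9 = 42.61628.
Deadweight loss = ½ × 458.23956 × 42.61628 = $9764.23 thousand.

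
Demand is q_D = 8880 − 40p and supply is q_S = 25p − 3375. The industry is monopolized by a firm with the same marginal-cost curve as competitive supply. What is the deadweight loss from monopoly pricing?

4492.52

In inverse form: demand p = 222 − 0.025q, supply p = 135 + 0.04q.
Competitive equilibrium: 222 − 0.025q = 135 + 0.04q → q* = 1338.46154, p* = 188.53846.
Marginal revenue: MR = 222 − 0.05q. Set MR = MC: 222 − 0.05q = 135 + 0.04q → q_m = 966.66667.
Price p_m = 222 − 0.025·966.66667 = 197.83333; MC(q_m) = 135 + 0.04·966.66667 = 173.66667.
Competitive q* = 1338.46154, so Δq = 371.79487; wedge = 197.83333 − 173.66667 = 24.16666.
Welfare loss = ½ × 371.79487 × 24.16666 = 4492.52.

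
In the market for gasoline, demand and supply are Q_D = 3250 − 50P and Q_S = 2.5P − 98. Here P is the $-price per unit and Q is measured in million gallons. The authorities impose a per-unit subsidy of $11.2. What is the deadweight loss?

In inverse form: demand P = 65 − 0.02Q, supply P = 39.2 + 0.4Q.
Competitive equilibrium: 65 − 0.02Q = 39.2 + 0.4Q → Q* = 61.4286, P* = 63.7714.
The subsidy lowers effective supply by 11.2: P = 28 + 0.4Q.
New quantity: 65 − 0.02Q = 28 + 0.4Q → Q' = 88.0952.
Overproduction ΔQ = 88.0952 − 61.4286 = 26.6666; wedge = subsidy = 11.2.
DWL = ½ × 26.6666 × 11.2 = $149.33 million.

$149.33 million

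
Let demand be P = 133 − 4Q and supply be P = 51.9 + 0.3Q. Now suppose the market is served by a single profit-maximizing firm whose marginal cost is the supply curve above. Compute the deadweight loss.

177.63

Competitive equilibrium: 133 − 4Q = 51.9 + 0.3Q → Q* = 18.8605, P* = 57.5581.
Marginal revenue: MR = 133 − 8Q. Set MR = MC: 133 − 8Q = 51.9 + 0.3Q → Q_m = 9.7711.
Price P_m = 133 − 4·9.7711 = 93.9156; MC(Q_m) = 51.9 + 0.3·9.7711 = 54.8313.
Competitive Q* = 18.8605, so ΔQ = 9.0894; wedge = 93.9156 − 54.8313 = 39.0843.
Deadweight loss = ½ × 9.0894 × 39.0843 = 177.63.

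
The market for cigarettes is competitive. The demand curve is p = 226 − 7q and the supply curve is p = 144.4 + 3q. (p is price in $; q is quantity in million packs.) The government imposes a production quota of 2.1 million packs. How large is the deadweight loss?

Competitive equilibrium: 226 − 7q = 144.4 + 3q → q* = 8.16, p* = 168.88.
At q = 2.1: demand price = 226 − 7·2.1 = 211.3; supply price = 144.4 + 3·2.1 = 150.7.
Δq = 8.16 − 2.1 = 6.06; wedge = 211.3 − 150.7 = 60.6.
DWL = ½ × 6.06 × 60.6 = $183.618 million.

$183.618 million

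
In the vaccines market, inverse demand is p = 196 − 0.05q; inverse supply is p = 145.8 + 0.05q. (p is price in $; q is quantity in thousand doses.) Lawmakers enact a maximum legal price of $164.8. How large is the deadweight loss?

$744.20 thousand

Competitive equilibrium: 196 − 0.05q = 145.8 + 0.05q → q* = 502, p* = 170.9.
At the ceiling p = 164.8, quantity supplied = (164.8 − 145.8)/0.05 = 380.
Willingness to pay at q' = 380: 196 − 0.05·380 = 177.
Δq = 502 − 380 = 122; wedge = 177 − 164.8 = 12.2.
The triangle = ½ × 122 × 12.2 = $744.20 thousand.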